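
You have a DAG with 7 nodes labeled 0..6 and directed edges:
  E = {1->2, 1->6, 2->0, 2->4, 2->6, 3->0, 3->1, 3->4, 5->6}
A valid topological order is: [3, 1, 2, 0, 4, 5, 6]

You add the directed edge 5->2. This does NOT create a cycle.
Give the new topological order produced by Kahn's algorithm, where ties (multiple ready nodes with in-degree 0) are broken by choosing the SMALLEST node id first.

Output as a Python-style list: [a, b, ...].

Answer: [3, 1, 5, 2, 0, 4, 6]

Derivation:
Old toposort: [3, 1, 2, 0, 4, 5, 6]
Added edge: 5->2
Position of 5 (5) > position of 2 (2). Must reorder: 5 must now come before 2.
Run Kahn's algorithm (break ties by smallest node id):
  initial in-degrees: [2, 1, 2, 0, 2, 0, 3]
  ready (indeg=0): [3, 5]
  pop 3: indeg[0]->1; indeg[1]->0; indeg[4]->1 | ready=[1, 5] | order so far=[3]
  pop 1: indeg[2]->1; indeg[6]->2 | ready=[5] | order so far=[3, 1]
  pop 5: indeg[2]->0; indeg[6]->1 | ready=[2] | order so far=[3, 1, 5]
  pop 2: indeg[0]->0; indeg[4]->0; indeg[6]->0 | ready=[0, 4, 6] | order so far=[3, 1, 5, 2]
  pop 0: no out-edges | ready=[4, 6] | order so far=[3, 1, 5, 2, 0]
  pop 4: no out-edges | ready=[6] | order so far=[3, 1, 5, 2, 0, 4]
  pop 6: no out-edges | ready=[] | order so far=[3, 1, 5, 2, 0, 4, 6]
  Result: [3, 1, 5, 2, 0, 4, 6]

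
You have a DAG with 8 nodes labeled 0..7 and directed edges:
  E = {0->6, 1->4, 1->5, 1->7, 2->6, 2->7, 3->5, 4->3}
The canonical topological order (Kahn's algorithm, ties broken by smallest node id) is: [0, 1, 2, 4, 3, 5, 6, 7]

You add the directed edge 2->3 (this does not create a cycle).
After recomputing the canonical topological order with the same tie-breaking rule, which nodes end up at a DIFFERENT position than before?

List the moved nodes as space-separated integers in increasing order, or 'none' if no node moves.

Answer: none

Derivation:
Old toposort: [0, 1, 2, 4, 3, 5, 6, 7]
Added edge 2->3
Recompute Kahn (smallest-id tiebreak):
  initial in-degrees: [0, 0, 0, 2, 1, 2, 2, 2]
  ready (indeg=0): [0, 1, 2]
  pop 0: indeg[6]->1 | ready=[1, 2] | order so far=[0]
  pop 1: indeg[4]->0; indeg[5]->1; indeg[7]->1 | ready=[2, 4] | order so far=[0, 1]
  pop 2: indeg[3]->1; indeg[6]->0; indeg[7]->0 | ready=[4, 6, 7] | order so far=[0, 1, 2]
  pop 4: indeg[3]->0 | ready=[3, 6, 7] | order so far=[0, 1, 2, 4]
  pop 3: indeg[5]->0 | ready=[5, 6, 7] | order so far=[0, 1, 2, 4, 3]
  pop 5: no out-edges | ready=[6, 7] | order so far=[0, 1, 2, 4, 3, 5]
  pop 6: no out-edges | ready=[7] | order so far=[0, 1, 2, 4, 3, 5, 6]
  pop 7: no out-edges | ready=[] | order so far=[0, 1, 2, 4, 3, 5, 6, 7]
New canonical toposort: [0, 1, 2, 4, 3, 5, 6, 7]
Compare positions:
  Node 0: index 0 -> 0 (same)
  Node 1: index 1 -> 1 (same)
  Node 2: index 2 -> 2 (same)
  Node 3: index 4 -> 4 (same)
  Node 4: index 3 -> 3 (same)
  Node 5: index 5 -> 5 (same)
  Node 6: index 6 -> 6 (same)
  Node 7: index 7 -> 7 (same)
Nodes that changed position: none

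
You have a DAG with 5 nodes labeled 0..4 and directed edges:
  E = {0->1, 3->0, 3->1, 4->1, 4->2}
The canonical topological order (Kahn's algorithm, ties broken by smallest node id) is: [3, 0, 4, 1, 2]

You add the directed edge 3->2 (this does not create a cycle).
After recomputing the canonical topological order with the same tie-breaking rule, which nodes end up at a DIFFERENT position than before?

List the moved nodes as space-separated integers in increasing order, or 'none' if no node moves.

Old toposort: [3, 0, 4, 1, 2]
Added edge 3->2
Recompute Kahn (smallest-id tiebreak):
  initial in-degrees: [1, 3, 2, 0, 0]
  ready (indeg=0): [3, 4]
  pop 3: indeg[0]->0; indeg[1]->2; indeg[2]->1 | ready=[0, 4] | order so far=[3]
  pop 0: indeg[1]->1 | ready=[4] | order so far=[3, 0]
  pop 4: indeg[1]->0; indeg[2]->0 | ready=[1, 2] | order so far=[3, 0, 4]
  pop 1: no out-edges | ready=[2] | order so far=[3, 0, 4, 1]
  pop 2: no out-edges | ready=[] | order so far=[3, 0, 4, 1, 2]
New canonical toposort: [3, 0, 4, 1, 2]
Compare positions:
  Node 0: index 1 -> 1 (same)
  Node 1: index 3 -> 3 (same)
  Node 2: index 4 -> 4 (same)
  Node 3: index 0 -> 0 (same)
  Node 4: index 2 -> 2 (same)
Nodes that changed position: none

Answer: none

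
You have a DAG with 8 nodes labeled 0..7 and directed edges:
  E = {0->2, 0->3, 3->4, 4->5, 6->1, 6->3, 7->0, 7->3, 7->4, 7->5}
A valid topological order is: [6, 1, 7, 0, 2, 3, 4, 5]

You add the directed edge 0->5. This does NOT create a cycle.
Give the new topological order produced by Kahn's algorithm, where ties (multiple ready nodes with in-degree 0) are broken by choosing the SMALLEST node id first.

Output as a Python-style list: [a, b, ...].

Old toposort: [6, 1, 7, 0, 2, 3, 4, 5]
Added edge: 0->5
Position of 0 (3) < position of 5 (7). Old order still valid.
Run Kahn's algorithm (break ties by smallest node id):
  initial in-degrees: [1, 1, 1, 3, 2, 3, 0, 0]
  ready (indeg=0): [6, 7]
  pop 6: indeg[1]->0; indeg[3]->2 | ready=[1, 7] | order so far=[6]
  pop 1: no out-edges | ready=[7] | order so far=[6, 1]
  pop 7: indeg[0]->0; indeg[3]->1; indeg[4]->1; indeg[5]->2 | ready=[0] | order so far=[6, 1, 7]
  pop 0: indeg[2]->0; indeg[3]->0; indeg[5]->1 | ready=[2, 3] | order so far=[6, 1, 7, 0]
  pop 2: no out-edges | ready=[3] | order so far=[6, 1, 7, 0, 2]
  pop 3: indeg[4]->0 | ready=[4] | order so far=[6, 1, 7, 0, 2, 3]
  pop 4: indeg[5]->0 | ready=[5] | order so far=[6, 1, 7, 0, 2, 3, 4]
  pop 5: no out-edges | ready=[] | order so far=[6, 1, 7, 0, 2, 3, 4, 5]
  Result: [6, 1, 7, 0, 2, 3, 4, 5]

Answer: [6, 1, 7, 0, 2, 3, 4, 5]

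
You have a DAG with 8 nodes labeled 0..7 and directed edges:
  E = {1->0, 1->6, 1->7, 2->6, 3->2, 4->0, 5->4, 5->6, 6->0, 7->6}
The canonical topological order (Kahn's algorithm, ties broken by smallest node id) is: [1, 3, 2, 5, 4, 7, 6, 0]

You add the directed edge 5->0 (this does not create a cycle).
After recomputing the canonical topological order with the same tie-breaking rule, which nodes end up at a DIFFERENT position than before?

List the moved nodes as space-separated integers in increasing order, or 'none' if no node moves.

Old toposort: [1, 3, 2, 5, 4, 7, 6, 0]
Added edge 5->0
Recompute Kahn (smallest-id tiebreak):
  initial in-degrees: [4, 0, 1, 0, 1, 0, 4, 1]
  ready (indeg=0): [1, 3, 5]
  pop 1: indeg[0]->3; indeg[6]->3; indeg[7]->0 | ready=[3, 5, 7] | order so far=[1]
  pop 3: indeg[2]->0 | ready=[2, 5, 7] | order so far=[1, 3]
  pop 2: indeg[6]->2 | ready=[5, 7] | order so far=[1, 3, 2]
  pop 5: indeg[0]->2; indeg[4]->0; indeg[6]->1 | ready=[4, 7] | order so far=[1, 3, 2, 5]
  pop 4: indeg[0]->1 | ready=[7] | order so far=[1, 3, 2, 5, 4]
  pop 7: indeg[6]->0 | ready=[6] | order so far=[1, 3, 2, 5, 4, 7]
  pop 6: indeg[0]->0 | ready=[0] | order so far=[1, 3, 2, 5, 4, 7, 6]
  pop 0: no out-edges | ready=[] | order so far=[1, 3, 2, 5, 4, 7, 6, 0]
New canonical toposort: [1, 3, 2, 5, 4, 7, 6, 0]
Compare positions:
  Node 0: index 7 -> 7 (same)
  Node 1: index 0 -> 0 (same)
  Node 2: index 2 -> 2 (same)
  Node 3: index 1 -> 1 (same)
  Node 4: index 4 -> 4 (same)
  Node 5: index 3 -> 3 (same)
  Node 6: index 6 -> 6 (same)
  Node 7: index 5 -> 5 (same)
Nodes that changed position: none

Answer: none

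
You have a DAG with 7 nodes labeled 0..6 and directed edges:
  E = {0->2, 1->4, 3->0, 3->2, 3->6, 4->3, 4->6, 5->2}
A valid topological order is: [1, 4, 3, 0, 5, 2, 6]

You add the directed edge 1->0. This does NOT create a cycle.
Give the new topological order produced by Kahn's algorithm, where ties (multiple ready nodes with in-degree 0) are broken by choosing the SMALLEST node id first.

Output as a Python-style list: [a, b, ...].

Old toposort: [1, 4, 3, 0, 5, 2, 6]
Added edge: 1->0
Position of 1 (0) < position of 0 (3). Old order still valid.
Run Kahn's algorithm (break ties by smallest node id):
  initial in-degrees: [2, 0, 3, 1, 1, 0, 2]
  ready (indeg=0): [1, 5]
  pop 1: indeg[0]->1; indeg[4]->0 | ready=[4, 5] | order so far=[1]
  pop 4: indeg[3]->0; indeg[6]->1 | ready=[3, 5] | order so far=[1, 4]
  pop 3: indeg[0]->0; indeg[2]->2; indeg[6]->0 | ready=[0, 5, 6] | order so far=[1, 4, 3]
  pop 0: indeg[2]->1 | ready=[5, 6] | order so far=[1, 4, 3, 0]
  pop 5: indeg[2]->0 | ready=[2, 6] | order so far=[1, 4, 3, 0, 5]
  pop 2: no out-edges | ready=[6] | order so far=[1, 4, 3, 0, 5, 2]
  pop 6: no out-edges | ready=[] | order so far=[1, 4, 3, 0, 5, 2, 6]
  Result: [1, 4, 3, 0, 5, 2, 6]

Answer: [1, 4, 3, 0, 5, 2, 6]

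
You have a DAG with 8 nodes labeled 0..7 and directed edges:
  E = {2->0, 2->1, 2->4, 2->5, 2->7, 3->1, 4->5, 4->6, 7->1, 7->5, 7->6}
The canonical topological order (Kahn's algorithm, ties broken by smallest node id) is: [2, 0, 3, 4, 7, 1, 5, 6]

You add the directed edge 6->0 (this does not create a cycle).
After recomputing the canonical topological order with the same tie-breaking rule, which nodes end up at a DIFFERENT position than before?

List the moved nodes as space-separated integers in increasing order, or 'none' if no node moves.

Old toposort: [2, 0, 3, 4, 7, 1, 5, 6]
Added edge 6->0
Recompute Kahn (smallest-id tiebreak):
  initial in-degrees: [2, 3, 0, 0, 1, 3, 2, 1]
  ready (indeg=0): [2, 3]
  pop 2: indeg[0]->1; indeg[1]->2; indeg[4]->0; indeg[5]->2; indeg[7]->0 | ready=[3, 4, 7] | order so far=[2]
  pop 3: indeg[1]->1 | ready=[4, 7] | order so far=[2, 3]
  pop 4: indeg[5]->1; indeg[6]->1 | ready=[7] | order so far=[2, 3, 4]
  pop 7: indeg[1]->0; indeg[5]->0; indeg[6]->0 | ready=[1, 5, 6] | order so far=[2, 3, 4, 7]
  pop 1: no out-edges | ready=[5, 6] | order so far=[2, 3, 4, 7, 1]
  pop 5: no out-edges | ready=[6] | order so far=[2, 3, 4, 7, 1, 5]
  pop 6: indeg[0]->0 | ready=[0] | order so far=[2, 3, 4, 7, 1, 5, 6]
  pop 0: no out-edges | ready=[] | order so far=[2, 3, 4, 7, 1, 5, 6, 0]
New canonical toposort: [2, 3, 4, 7, 1, 5, 6, 0]
Compare positions:
  Node 0: index 1 -> 7 (moved)
  Node 1: index 5 -> 4 (moved)
  Node 2: index 0 -> 0 (same)
  Node 3: index 2 -> 1 (moved)
  Node 4: index 3 -> 2 (moved)
  Node 5: index 6 -> 5 (moved)
  Node 6: index 7 -> 6 (moved)
  Node 7: index 4 -> 3 (moved)
Nodes that changed position: 0 1 3 4 5 6 7

Answer: 0 1 3 4 5 6 7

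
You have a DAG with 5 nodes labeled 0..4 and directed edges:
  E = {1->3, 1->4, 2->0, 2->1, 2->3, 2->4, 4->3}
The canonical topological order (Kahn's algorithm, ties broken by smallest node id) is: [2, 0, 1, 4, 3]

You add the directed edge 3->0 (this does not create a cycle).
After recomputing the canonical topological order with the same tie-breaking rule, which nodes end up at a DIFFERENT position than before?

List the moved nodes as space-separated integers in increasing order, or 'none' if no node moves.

Old toposort: [2, 0, 1, 4, 3]
Added edge 3->0
Recompute Kahn (smallest-id tiebreak):
  initial in-degrees: [2, 1, 0, 3, 2]
  ready (indeg=0): [2]
  pop 2: indeg[0]->1; indeg[1]->0; indeg[3]->2; indeg[4]->1 | ready=[1] | order so far=[2]
  pop 1: indeg[3]->1; indeg[4]->0 | ready=[4] | order so far=[2, 1]
  pop 4: indeg[3]->0 | ready=[3] | order so far=[2, 1, 4]
  pop 3: indeg[0]->0 | ready=[0] | order so far=[2, 1, 4, 3]
  pop 0: no out-edges | ready=[] | order so far=[2, 1, 4, 3, 0]
New canonical toposort: [2, 1, 4, 3, 0]
Compare positions:
  Node 0: index 1 -> 4 (moved)
  Node 1: index 2 -> 1 (moved)
  Node 2: index 0 -> 0 (same)
  Node 3: index 4 -> 3 (moved)
  Node 4: index 3 -> 2 (moved)
Nodes that changed position: 0 1 3 4

Answer: 0 1 3 4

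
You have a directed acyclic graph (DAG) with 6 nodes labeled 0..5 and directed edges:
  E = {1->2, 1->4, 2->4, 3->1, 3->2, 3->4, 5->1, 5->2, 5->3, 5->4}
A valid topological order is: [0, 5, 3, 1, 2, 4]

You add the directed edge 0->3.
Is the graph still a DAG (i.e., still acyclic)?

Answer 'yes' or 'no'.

Given toposort: [0, 5, 3, 1, 2, 4]
Position of 0: index 0; position of 3: index 2
New edge 0->3: forward
Forward edge: respects the existing order. Still a DAG, same toposort still valid.
Still a DAG? yes

Answer: yes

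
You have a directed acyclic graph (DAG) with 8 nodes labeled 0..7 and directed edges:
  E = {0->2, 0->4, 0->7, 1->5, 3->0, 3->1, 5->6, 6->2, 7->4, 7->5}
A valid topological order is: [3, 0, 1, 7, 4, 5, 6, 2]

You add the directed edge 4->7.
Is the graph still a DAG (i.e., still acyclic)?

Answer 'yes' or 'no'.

Given toposort: [3, 0, 1, 7, 4, 5, 6, 2]
Position of 4: index 4; position of 7: index 3
New edge 4->7: backward (u after v in old order)
Backward edge: old toposort is now invalid. Check if this creates a cycle.
Does 7 already reach 4? Reachable from 7: [2, 4, 5, 6, 7]. YES -> cycle!
Still a DAG? no

Answer: no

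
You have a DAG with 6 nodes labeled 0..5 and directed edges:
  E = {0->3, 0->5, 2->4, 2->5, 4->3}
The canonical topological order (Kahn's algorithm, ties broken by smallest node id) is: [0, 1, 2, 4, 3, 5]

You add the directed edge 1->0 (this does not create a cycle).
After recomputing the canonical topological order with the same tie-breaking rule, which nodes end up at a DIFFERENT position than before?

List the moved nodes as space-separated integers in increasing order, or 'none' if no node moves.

Answer: 0 1

Derivation:
Old toposort: [0, 1, 2, 4, 3, 5]
Added edge 1->0
Recompute Kahn (smallest-id tiebreak):
  initial in-degrees: [1, 0, 0, 2, 1, 2]
  ready (indeg=0): [1, 2]
  pop 1: indeg[0]->0 | ready=[0, 2] | order so far=[1]
  pop 0: indeg[3]->1; indeg[5]->1 | ready=[2] | order so far=[1, 0]
  pop 2: indeg[4]->0; indeg[5]->0 | ready=[4, 5] | order so far=[1, 0, 2]
  pop 4: indeg[3]->0 | ready=[3, 5] | order so far=[1, 0, 2, 4]
  pop 3: no out-edges | ready=[5] | order so far=[1, 0, 2, 4, 3]
  pop 5: no out-edges | ready=[] | order so far=[1, 0, 2, 4, 3, 5]
New canonical toposort: [1, 0, 2, 4, 3, 5]
Compare positions:
  Node 0: index 0 -> 1 (moved)
  Node 1: index 1 -> 0 (moved)
  Node 2: index 2 -> 2 (same)
  Node 3: index 4 -> 4 (same)
  Node 4: index 3 -> 3 (same)
  Node 5: index 5 -> 5 (same)
Nodes that changed position: 0 1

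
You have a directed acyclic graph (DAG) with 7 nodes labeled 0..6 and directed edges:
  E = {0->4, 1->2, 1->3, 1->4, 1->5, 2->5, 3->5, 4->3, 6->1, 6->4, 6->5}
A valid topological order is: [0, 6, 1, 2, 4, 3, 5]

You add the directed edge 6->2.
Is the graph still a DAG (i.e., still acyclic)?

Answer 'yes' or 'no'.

Answer: yes

Derivation:
Given toposort: [0, 6, 1, 2, 4, 3, 5]
Position of 6: index 1; position of 2: index 3
New edge 6->2: forward
Forward edge: respects the existing order. Still a DAG, same toposort still valid.
Still a DAG? yes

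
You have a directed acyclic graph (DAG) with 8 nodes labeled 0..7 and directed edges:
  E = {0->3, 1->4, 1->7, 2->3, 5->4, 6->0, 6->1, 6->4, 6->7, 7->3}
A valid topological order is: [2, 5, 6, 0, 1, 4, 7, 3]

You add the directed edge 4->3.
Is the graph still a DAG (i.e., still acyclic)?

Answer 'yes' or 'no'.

Given toposort: [2, 5, 6, 0, 1, 4, 7, 3]
Position of 4: index 5; position of 3: index 7
New edge 4->3: forward
Forward edge: respects the existing order. Still a DAG, same toposort still valid.
Still a DAG? yes

Answer: yes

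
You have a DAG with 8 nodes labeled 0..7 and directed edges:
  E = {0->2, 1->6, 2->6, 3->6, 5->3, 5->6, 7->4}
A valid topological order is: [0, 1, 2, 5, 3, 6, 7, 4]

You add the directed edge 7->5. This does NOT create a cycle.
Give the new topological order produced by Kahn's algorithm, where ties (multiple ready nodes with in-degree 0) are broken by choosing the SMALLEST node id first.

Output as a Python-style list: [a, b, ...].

Old toposort: [0, 1, 2, 5, 3, 6, 7, 4]
Added edge: 7->5
Position of 7 (6) > position of 5 (3). Must reorder: 7 must now come before 5.
Run Kahn's algorithm (break ties by smallest node id):
  initial in-degrees: [0, 0, 1, 1, 1, 1, 4, 0]
  ready (indeg=0): [0, 1, 7]
  pop 0: indeg[2]->0 | ready=[1, 2, 7] | order so far=[0]
  pop 1: indeg[6]->3 | ready=[2, 7] | order so far=[0, 1]
  pop 2: indeg[6]->2 | ready=[7] | order so far=[0, 1, 2]
  pop 7: indeg[4]->0; indeg[5]->0 | ready=[4, 5] | order so far=[0, 1, 2, 7]
  pop 4: no out-edges | ready=[5] | order so far=[0, 1, 2, 7, 4]
  pop 5: indeg[3]->0; indeg[6]->1 | ready=[3] | order so far=[0, 1, 2, 7, 4, 5]
  pop 3: indeg[6]->0 | ready=[6] | order so far=[0, 1, 2, 7, 4, 5, 3]
  pop 6: no out-edges | ready=[] | order so far=[0, 1, 2, 7, 4, 5, 3, 6]
  Result: [0, 1, 2, 7, 4, 5, 3, 6]

Answer: [0, 1, 2, 7, 4, 5, 3, 6]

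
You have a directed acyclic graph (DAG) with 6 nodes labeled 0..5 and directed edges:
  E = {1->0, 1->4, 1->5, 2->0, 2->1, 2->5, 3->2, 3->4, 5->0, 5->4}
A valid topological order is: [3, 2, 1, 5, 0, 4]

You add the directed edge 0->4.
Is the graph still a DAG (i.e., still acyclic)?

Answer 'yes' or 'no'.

Given toposort: [3, 2, 1, 5, 0, 4]
Position of 0: index 4; position of 4: index 5
New edge 0->4: forward
Forward edge: respects the existing order. Still a DAG, same toposort still valid.
Still a DAG? yes

Answer: yes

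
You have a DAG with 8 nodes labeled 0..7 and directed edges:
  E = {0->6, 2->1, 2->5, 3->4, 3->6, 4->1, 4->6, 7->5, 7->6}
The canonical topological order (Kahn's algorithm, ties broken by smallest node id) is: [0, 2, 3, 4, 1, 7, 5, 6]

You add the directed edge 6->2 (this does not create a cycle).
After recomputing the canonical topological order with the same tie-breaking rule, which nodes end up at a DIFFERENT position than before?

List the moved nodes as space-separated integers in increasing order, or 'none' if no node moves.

Answer: 1 2 3 4 5 6 7

Derivation:
Old toposort: [0, 2, 3, 4, 1, 7, 5, 6]
Added edge 6->2
Recompute Kahn (smallest-id tiebreak):
  initial in-degrees: [0, 2, 1, 0, 1, 2, 4, 0]
  ready (indeg=0): [0, 3, 7]
  pop 0: indeg[6]->3 | ready=[3, 7] | order so far=[0]
  pop 3: indeg[4]->0; indeg[6]->2 | ready=[4, 7] | order so far=[0, 3]
  pop 4: indeg[1]->1; indeg[6]->1 | ready=[7] | order so far=[0, 3, 4]
  pop 7: indeg[5]->1; indeg[6]->0 | ready=[6] | order so far=[0, 3, 4, 7]
  pop 6: indeg[2]->0 | ready=[2] | order so far=[0, 3, 4, 7, 6]
  pop 2: indeg[1]->0; indeg[5]->0 | ready=[1, 5] | order so far=[0, 3, 4, 7, 6, 2]
  pop 1: no out-edges | ready=[5] | order so far=[0, 3, 4, 7, 6, 2, 1]
  pop 5: no out-edges | ready=[] | order so far=[0, 3, 4, 7, 6, 2, 1, 5]
New canonical toposort: [0, 3, 4, 7, 6, 2, 1, 5]
Compare positions:
  Node 0: index 0 -> 0 (same)
  Node 1: index 4 -> 6 (moved)
  Node 2: index 1 -> 5 (moved)
  Node 3: index 2 -> 1 (moved)
  Node 4: index 3 -> 2 (moved)
  Node 5: index 6 -> 7 (moved)
  Node 6: index 7 -> 4 (moved)
  Node 7: index 5 -> 3 (moved)
Nodes that changed position: 1 2 3 4 5 6 7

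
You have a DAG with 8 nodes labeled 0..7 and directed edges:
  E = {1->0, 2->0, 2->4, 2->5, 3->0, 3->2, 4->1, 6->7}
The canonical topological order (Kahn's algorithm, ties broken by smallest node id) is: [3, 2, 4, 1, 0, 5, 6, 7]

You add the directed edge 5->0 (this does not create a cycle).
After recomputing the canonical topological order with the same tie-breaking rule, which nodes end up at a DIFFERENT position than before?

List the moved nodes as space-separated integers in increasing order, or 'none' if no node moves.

Old toposort: [3, 2, 4, 1, 0, 5, 6, 7]
Added edge 5->0
Recompute Kahn (smallest-id tiebreak):
  initial in-degrees: [4, 1, 1, 0, 1, 1, 0, 1]
  ready (indeg=0): [3, 6]
  pop 3: indeg[0]->3; indeg[2]->0 | ready=[2, 6] | order so far=[3]
  pop 2: indeg[0]->2; indeg[4]->0; indeg[5]->0 | ready=[4, 5, 6] | order so far=[3, 2]
  pop 4: indeg[1]->0 | ready=[1, 5, 6] | order so far=[3, 2, 4]
  pop 1: indeg[0]->1 | ready=[5, 6] | order so far=[3, 2, 4, 1]
  pop 5: indeg[0]->0 | ready=[0, 6] | order so far=[3, 2, 4, 1, 5]
  pop 0: no out-edges | ready=[6] | order so far=[3, 2, 4, 1, 5, 0]
  pop 6: indeg[7]->0 | ready=[7] | order so far=[3, 2, 4, 1, 5, 0, 6]
  pop 7: no out-edges | ready=[] | order so far=[3, 2, 4, 1, 5, 0, 6, 7]
New canonical toposort: [3, 2, 4, 1, 5, 0, 6, 7]
Compare positions:
  Node 0: index 4 -> 5 (moved)
  Node 1: index 3 -> 3 (same)
  Node 2: index 1 -> 1 (same)
  Node 3: index 0 -> 0 (same)
  Node 4: index 2 -> 2 (same)
  Node 5: index 5 -> 4 (moved)
  Node 6: index 6 -> 6 (same)
  Node 7: index 7 -> 7 (same)
Nodes that changed position: 0 5

Answer: 0 5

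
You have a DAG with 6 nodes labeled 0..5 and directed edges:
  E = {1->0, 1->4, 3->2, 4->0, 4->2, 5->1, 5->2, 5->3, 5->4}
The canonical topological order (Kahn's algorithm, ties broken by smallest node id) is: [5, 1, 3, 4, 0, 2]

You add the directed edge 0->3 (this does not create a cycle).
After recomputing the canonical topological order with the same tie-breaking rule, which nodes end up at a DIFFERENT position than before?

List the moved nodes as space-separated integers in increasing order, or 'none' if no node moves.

Old toposort: [5, 1, 3, 4, 0, 2]
Added edge 0->3
Recompute Kahn (smallest-id tiebreak):
  initial in-degrees: [2, 1, 3, 2, 2, 0]
  ready (indeg=0): [5]
  pop 5: indeg[1]->0; indeg[2]->2; indeg[3]->1; indeg[4]->1 | ready=[1] | order so far=[5]
  pop 1: indeg[0]->1; indeg[4]->0 | ready=[4] | order so far=[5, 1]
  pop 4: indeg[0]->0; indeg[2]->1 | ready=[0] | order so far=[5, 1, 4]
  pop 0: indeg[3]->0 | ready=[3] | order so far=[5, 1, 4, 0]
  pop 3: indeg[2]->0 | ready=[2] | order so far=[5, 1, 4, 0, 3]
  pop 2: no out-edges | ready=[] | order so far=[5, 1, 4, 0, 3, 2]
New canonical toposort: [5, 1, 4, 0, 3, 2]
Compare positions:
  Node 0: index 4 -> 3 (moved)
  Node 1: index 1 -> 1 (same)
  Node 2: index 5 -> 5 (same)
  Node 3: index 2 -> 4 (moved)
  Node 4: index 3 -> 2 (moved)
  Node 5: index 0 -> 0 (same)
Nodes that changed position: 0 3 4

Answer: 0 3 4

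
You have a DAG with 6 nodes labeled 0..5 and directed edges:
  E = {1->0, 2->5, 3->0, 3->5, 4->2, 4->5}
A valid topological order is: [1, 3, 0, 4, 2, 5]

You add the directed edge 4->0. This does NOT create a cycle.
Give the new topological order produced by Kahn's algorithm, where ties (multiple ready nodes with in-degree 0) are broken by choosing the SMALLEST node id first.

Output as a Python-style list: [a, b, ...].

Answer: [1, 3, 4, 0, 2, 5]

Derivation:
Old toposort: [1, 3, 0, 4, 2, 5]
Added edge: 4->0
Position of 4 (3) > position of 0 (2). Must reorder: 4 must now come before 0.
Run Kahn's algorithm (break ties by smallest node id):
  initial in-degrees: [3, 0, 1, 0, 0, 3]
  ready (indeg=0): [1, 3, 4]
  pop 1: indeg[0]->2 | ready=[3, 4] | order so far=[1]
  pop 3: indeg[0]->1; indeg[5]->2 | ready=[4] | order so far=[1, 3]
  pop 4: indeg[0]->0; indeg[2]->0; indeg[5]->1 | ready=[0, 2] | order so far=[1, 3, 4]
  pop 0: no out-edges | ready=[2] | order so far=[1, 3, 4, 0]
  pop 2: indeg[5]->0 | ready=[5] | order so far=[1, 3, 4, 0, 2]
  pop 5: no out-edges | ready=[] | order so far=[1, 3, 4, 0, 2, 5]
  Result: [1, 3, 4, 0, 2, 5]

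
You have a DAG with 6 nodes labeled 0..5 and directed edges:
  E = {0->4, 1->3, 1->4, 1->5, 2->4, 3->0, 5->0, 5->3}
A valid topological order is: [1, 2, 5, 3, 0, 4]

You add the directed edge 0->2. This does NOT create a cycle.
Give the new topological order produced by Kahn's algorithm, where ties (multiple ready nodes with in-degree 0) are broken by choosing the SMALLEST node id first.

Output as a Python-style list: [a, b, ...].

Old toposort: [1, 2, 5, 3, 0, 4]
Added edge: 0->2
Position of 0 (4) > position of 2 (1). Must reorder: 0 must now come before 2.
Run Kahn's algorithm (break ties by smallest node id):
  initial in-degrees: [2, 0, 1, 2, 3, 1]
  ready (indeg=0): [1]
  pop 1: indeg[3]->1; indeg[4]->2; indeg[5]->0 | ready=[5] | order so far=[1]
  pop 5: indeg[0]->1; indeg[3]->0 | ready=[3] | order so far=[1, 5]
  pop 3: indeg[0]->0 | ready=[0] | order so far=[1, 5, 3]
  pop 0: indeg[2]->0; indeg[4]->1 | ready=[2] | order so far=[1, 5, 3, 0]
  pop 2: indeg[4]->0 | ready=[4] | order so far=[1, 5, 3, 0, 2]
  pop 4: no out-edges | ready=[] | order so far=[1, 5, 3, 0, 2, 4]
  Result: [1, 5, 3, 0, 2, 4]

Answer: [1, 5, 3, 0, 2, 4]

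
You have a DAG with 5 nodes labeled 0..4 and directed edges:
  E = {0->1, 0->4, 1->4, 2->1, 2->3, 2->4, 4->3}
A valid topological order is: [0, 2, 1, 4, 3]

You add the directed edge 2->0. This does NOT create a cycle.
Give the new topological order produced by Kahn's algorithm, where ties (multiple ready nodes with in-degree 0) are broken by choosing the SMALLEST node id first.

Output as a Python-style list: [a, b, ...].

Answer: [2, 0, 1, 4, 3]

Derivation:
Old toposort: [0, 2, 1, 4, 3]
Added edge: 2->0
Position of 2 (1) > position of 0 (0). Must reorder: 2 must now come before 0.
Run Kahn's algorithm (break ties by smallest node id):
  initial in-degrees: [1, 2, 0, 2, 3]
  ready (indeg=0): [2]
  pop 2: indeg[0]->0; indeg[1]->1; indeg[3]->1; indeg[4]->2 | ready=[0] | order so far=[2]
  pop 0: indeg[1]->0; indeg[4]->1 | ready=[1] | order so far=[2, 0]
  pop 1: indeg[4]->0 | ready=[4] | order so far=[2, 0, 1]
  pop 4: indeg[3]->0 | ready=[3] | order so far=[2, 0, 1, 4]
  pop 3: no out-edges | ready=[] | order so far=[2, 0, 1, 4, 3]
  Result: [2, 0, 1, 4, 3]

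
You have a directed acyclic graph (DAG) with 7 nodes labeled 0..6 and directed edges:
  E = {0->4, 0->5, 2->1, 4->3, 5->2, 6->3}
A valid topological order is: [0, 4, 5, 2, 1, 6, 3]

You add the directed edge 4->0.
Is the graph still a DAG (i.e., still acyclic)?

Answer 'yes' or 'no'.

Given toposort: [0, 4, 5, 2, 1, 6, 3]
Position of 4: index 1; position of 0: index 0
New edge 4->0: backward (u after v in old order)
Backward edge: old toposort is now invalid. Check if this creates a cycle.
Does 0 already reach 4? Reachable from 0: [0, 1, 2, 3, 4, 5]. YES -> cycle!
Still a DAG? no

Answer: no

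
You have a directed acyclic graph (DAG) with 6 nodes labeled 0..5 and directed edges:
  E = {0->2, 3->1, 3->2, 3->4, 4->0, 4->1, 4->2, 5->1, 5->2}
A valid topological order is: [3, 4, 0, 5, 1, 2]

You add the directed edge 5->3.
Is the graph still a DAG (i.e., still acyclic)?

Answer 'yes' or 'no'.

Given toposort: [3, 4, 0, 5, 1, 2]
Position of 5: index 3; position of 3: index 0
New edge 5->3: backward (u after v in old order)
Backward edge: old toposort is now invalid. Check if this creates a cycle.
Does 3 already reach 5? Reachable from 3: [0, 1, 2, 3, 4]. NO -> still a DAG (reorder needed).
Still a DAG? yes

Answer: yes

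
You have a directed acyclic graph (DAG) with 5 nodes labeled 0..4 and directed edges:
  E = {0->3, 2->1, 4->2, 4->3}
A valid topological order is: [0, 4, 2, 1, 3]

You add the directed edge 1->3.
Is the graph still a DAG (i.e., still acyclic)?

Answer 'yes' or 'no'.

Answer: yes

Derivation:
Given toposort: [0, 4, 2, 1, 3]
Position of 1: index 3; position of 3: index 4
New edge 1->3: forward
Forward edge: respects the existing order. Still a DAG, same toposort still valid.
Still a DAG? yes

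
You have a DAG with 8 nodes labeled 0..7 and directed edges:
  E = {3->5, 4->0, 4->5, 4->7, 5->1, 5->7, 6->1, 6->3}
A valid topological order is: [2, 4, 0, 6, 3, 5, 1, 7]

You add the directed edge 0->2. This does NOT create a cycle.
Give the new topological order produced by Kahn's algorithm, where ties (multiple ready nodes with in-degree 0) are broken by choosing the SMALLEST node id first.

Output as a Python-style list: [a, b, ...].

Answer: [4, 0, 2, 6, 3, 5, 1, 7]

Derivation:
Old toposort: [2, 4, 0, 6, 3, 5, 1, 7]
Added edge: 0->2
Position of 0 (2) > position of 2 (0). Must reorder: 0 must now come before 2.
Run Kahn's algorithm (break ties by smallest node id):
  initial in-degrees: [1, 2, 1, 1, 0, 2, 0, 2]
  ready (indeg=0): [4, 6]
  pop 4: indeg[0]->0; indeg[5]->1; indeg[7]->1 | ready=[0, 6] | order so far=[4]
  pop 0: indeg[2]->0 | ready=[2, 6] | order so far=[4, 0]
  pop 2: no out-edges | ready=[6] | order so far=[4, 0, 2]
  pop 6: indeg[1]->1; indeg[3]->0 | ready=[3] | order so far=[4, 0, 2, 6]
  pop 3: indeg[5]->0 | ready=[5] | order so far=[4, 0, 2, 6, 3]
  pop 5: indeg[1]->0; indeg[7]->0 | ready=[1, 7] | order so far=[4, 0, 2, 6, 3, 5]
  pop 1: no out-edges | ready=[7] | order so far=[4, 0, 2, 6, 3, 5, 1]
  pop 7: no out-edges | ready=[] | order so far=[4, 0, 2, 6, 3, 5, 1, 7]
  Result: [4, 0, 2, 6, 3, 5, 1, 7]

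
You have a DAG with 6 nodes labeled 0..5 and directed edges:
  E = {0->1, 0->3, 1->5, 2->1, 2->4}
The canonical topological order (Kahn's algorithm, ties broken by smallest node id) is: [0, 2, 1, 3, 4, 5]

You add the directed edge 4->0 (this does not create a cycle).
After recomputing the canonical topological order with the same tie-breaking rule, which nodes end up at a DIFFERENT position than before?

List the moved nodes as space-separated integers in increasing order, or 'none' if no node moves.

Answer: 0 1 2 3 4

Derivation:
Old toposort: [0, 2, 1, 3, 4, 5]
Added edge 4->0
Recompute Kahn (smallest-id tiebreak):
  initial in-degrees: [1, 2, 0, 1, 1, 1]
  ready (indeg=0): [2]
  pop 2: indeg[1]->1; indeg[4]->0 | ready=[4] | order so far=[2]
  pop 4: indeg[0]->0 | ready=[0] | order so far=[2, 4]
  pop 0: indeg[1]->0; indeg[3]->0 | ready=[1, 3] | order so far=[2, 4, 0]
  pop 1: indeg[5]->0 | ready=[3, 5] | order so far=[2, 4, 0, 1]
  pop 3: no out-edges | ready=[5] | order so far=[2, 4, 0, 1, 3]
  pop 5: no out-edges | ready=[] | order so far=[2, 4, 0, 1, 3, 5]
New canonical toposort: [2, 4, 0, 1, 3, 5]
Compare positions:
  Node 0: index 0 -> 2 (moved)
  Node 1: index 2 -> 3 (moved)
  Node 2: index 1 -> 0 (moved)
  Node 3: index 3 -> 4 (moved)
  Node 4: index 4 -> 1 (moved)
  Node 5: index 5 -> 5 (same)
Nodes that changed position: 0 1 2 3 4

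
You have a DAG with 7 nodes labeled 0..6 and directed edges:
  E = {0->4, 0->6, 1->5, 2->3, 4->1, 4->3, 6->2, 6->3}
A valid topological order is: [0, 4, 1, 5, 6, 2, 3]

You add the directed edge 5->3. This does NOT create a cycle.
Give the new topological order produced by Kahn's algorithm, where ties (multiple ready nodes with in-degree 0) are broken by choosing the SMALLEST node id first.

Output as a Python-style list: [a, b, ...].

Old toposort: [0, 4, 1, 5, 6, 2, 3]
Added edge: 5->3
Position of 5 (3) < position of 3 (6). Old order still valid.
Run Kahn's algorithm (break ties by smallest node id):
  initial in-degrees: [0, 1, 1, 4, 1, 1, 1]
  ready (indeg=0): [0]
  pop 0: indeg[4]->0; indeg[6]->0 | ready=[4, 6] | order so far=[0]
  pop 4: indeg[1]->0; indeg[3]->3 | ready=[1, 6] | order so far=[0, 4]
  pop 1: indeg[5]->0 | ready=[5, 6] | order so far=[0, 4, 1]
  pop 5: indeg[3]->2 | ready=[6] | order so far=[0, 4, 1, 5]
  pop 6: indeg[2]->0; indeg[3]->1 | ready=[2] | order so far=[0, 4, 1, 5, 6]
  pop 2: indeg[3]->0 | ready=[3] | order so far=[0, 4, 1, 5, 6, 2]
  pop 3: no out-edges | ready=[] | order so far=[0, 4, 1, 5, 6, 2, 3]
  Result: [0, 4, 1, 5, 6, 2, 3]

Answer: [0, 4, 1, 5, 6, 2, 3]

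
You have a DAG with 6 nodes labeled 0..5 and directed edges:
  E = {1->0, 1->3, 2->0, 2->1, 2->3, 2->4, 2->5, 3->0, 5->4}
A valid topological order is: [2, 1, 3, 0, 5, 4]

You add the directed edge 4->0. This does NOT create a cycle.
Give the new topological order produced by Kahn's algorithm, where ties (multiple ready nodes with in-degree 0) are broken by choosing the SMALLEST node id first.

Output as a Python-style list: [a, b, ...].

Old toposort: [2, 1, 3, 0, 5, 4]
Added edge: 4->0
Position of 4 (5) > position of 0 (3). Must reorder: 4 must now come before 0.
Run Kahn's algorithm (break ties by smallest node id):
  initial in-degrees: [4, 1, 0, 2, 2, 1]
  ready (indeg=0): [2]
  pop 2: indeg[0]->3; indeg[1]->0; indeg[3]->1; indeg[4]->1; indeg[5]->0 | ready=[1, 5] | order so far=[2]
  pop 1: indeg[0]->2; indeg[3]->0 | ready=[3, 5] | order so far=[2, 1]
  pop 3: indeg[0]->1 | ready=[5] | order so far=[2, 1, 3]
  pop 5: indeg[4]->0 | ready=[4] | order so far=[2, 1, 3, 5]
  pop 4: indeg[0]->0 | ready=[0] | order so far=[2, 1, 3, 5, 4]
  pop 0: no out-edges | ready=[] | order so far=[2, 1, 3, 5, 4, 0]
  Result: [2, 1, 3, 5, 4, 0]

Answer: [2, 1, 3, 5, 4, 0]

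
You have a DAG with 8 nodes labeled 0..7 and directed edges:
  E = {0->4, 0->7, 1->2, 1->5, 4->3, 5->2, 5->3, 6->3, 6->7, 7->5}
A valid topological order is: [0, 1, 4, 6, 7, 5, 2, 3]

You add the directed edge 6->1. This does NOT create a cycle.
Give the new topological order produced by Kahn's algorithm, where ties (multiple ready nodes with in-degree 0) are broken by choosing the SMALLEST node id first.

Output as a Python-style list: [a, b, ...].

Old toposort: [0, 1, 4, 6, 7, 5, 2, 3]
Added edge: 6->1
Position of 6 (3) > position of 1 (1). Must reorder: 6 must now come before 1.
Run Kahn's algorithm (break ties by smallest node id):
  initial in-degrees: [0, 1, 2, 3, 1, 2, 0, 2]
  ready (indeg=0): [0, 6]
  pop 0: indeg[4]->0; indeg[7]->1 | ready=[4, 6] | order so far=[0]
  pop 4: indeg[3]->2 | ready=[6] | order so far=[0, 4]
  pop 6: indeg[1]->0; indeg[3]->1; indeg[7]->0 | ready=[1, 7] | order so far=[0, 4, 6]
  pop 1: indeg[2]->1; indeg[5]->1 | ready=[7] | order so far=[0, 4, 6, 1]
  pop 7: indeg[5]->0 | ready=[5] | order so far=[0, 4, 6, 1, 7]
  pop 5: indeg[2]->0; indeg[3]->0 | ready=[2, 3] | order so far=[0, 4, 6, 1, 7, 5]
  pop 2: no out-edges | ready=[3] | order so far=[0, 4, 6, 1, 7, 5, 2]
  pop 3: no out-edges | ready=[] | order so far=[0, 4, 6, 1, 7, 5, 2, 3]
  Result: [0, 4, 6, 1, 7, 5, 2, 3]

Answer: [0, 4, 6, 1, 7, 5, 2, 3]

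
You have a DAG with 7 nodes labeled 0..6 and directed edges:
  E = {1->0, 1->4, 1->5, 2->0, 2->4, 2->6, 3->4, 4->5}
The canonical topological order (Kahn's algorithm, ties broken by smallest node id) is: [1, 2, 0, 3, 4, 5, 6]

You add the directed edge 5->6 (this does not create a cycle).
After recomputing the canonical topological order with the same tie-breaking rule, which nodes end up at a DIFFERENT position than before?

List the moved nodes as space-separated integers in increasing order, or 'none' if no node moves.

Answer: none

Derivation:
Old toposort: [1, 2, 0, 3, 4, 5, 6]
Added edge 5->6
Recompute Kahn (smallest-id tiebreak):
  initial in-degrees: [2, 0, 0, 0, 3, 2, 2]
  ready (indeg=0): [1, 2, 3]
  pop 1: indeg[0]->1; indeg[4]->2; indeg[5]->1 | ready=[2, 3] | order so far=[1]
  pop 2: indeg[0]->0; indeg[4]->1; indeg[6]->1 | ready=[0, 3] | order so far=[1, 2]
  pop 0: no out-edges | ready=[3] | order so far=[1, 2, 0]
  pop 3: indeg[4]->0 | ready=[4] | order so far=[1, 2, 0, 3]
  pop 4: indeg[5]->0 | ready=[5] | order so far=[1, 2, 0, 3, 4]
  pop 5: indeg[6]->0 | ready=[6] | order so far=[1, 2, 0, 3, 4, 5]
  pop 6: no out-edges | ready=[] | order so far=[1, 2, 0, 3, 4, 5, 6]
New canonical toposort: [1, 2, 0, 3, 4, 5, 6]
Compare positions:
  Node 0: index 2 -> 2 (same)
  Node 1: index 0 -> 0 (same)
  Node 2: index 1 -> 1 (same)
  Node 3: index 3 -> 3 (same)
  Node 4: index 4 -> 4 (same)
  Node 5: index 5 -> 5 (same)
  Node 6: index 6 -> 6 (same)
Nodes that changed position: none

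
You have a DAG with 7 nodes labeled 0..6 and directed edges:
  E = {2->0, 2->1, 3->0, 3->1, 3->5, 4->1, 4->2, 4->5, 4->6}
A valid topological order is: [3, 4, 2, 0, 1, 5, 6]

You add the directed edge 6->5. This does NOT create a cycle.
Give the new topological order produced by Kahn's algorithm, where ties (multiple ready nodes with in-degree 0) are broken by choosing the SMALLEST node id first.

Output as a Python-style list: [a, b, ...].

Old toposort: [3, 4, 2, 0, 1, 5, 6]
Added edge: 6->5
Position of 6 (6) > position of 5 (5). Must reorder: 6 must now come before 5.
Run Kahn's algorithm (break ties by smallest node id):
  initial in-degrees: [2, 3, 1, 0, 0, 3, 1]
  ready (indeg=0): [3, 4]
  pop 3: indeg[0]->1; indeg[1]->2; indeg[5]->2 | ready=[4] | order so far=[3]
  pop 4: indeg[1]->1; indeg[2]->0; indeg[5]->1; indeg[6]->0 | ready=[2, 6] | order so far=[3, 4]
  pop 2: indeg[0]->0; indeg[1]->0 | ready=[0, 1, 6] | order so far=[3, 4, 2]
  pop 0: no out-edges | ready=[1, 6] | order so far=[3, 4, 2, 0]
  pop 1: no out-edges | ready=[6] | order so far=[3, 4, 2, 0, 1]
  pop 6: indeg[5]->0 | ready=[5] | order so far=[3, 4, 2, 0, 1, 6]
  pop 5: no out-edges | ready=[] | order so far=[3, 4, 2, 0, 1, 6, 5]
  Result: [3, 4, 2, 0, 1, 6, 5]

Answer: [3, 4, 2, 0, 1, 6, 5]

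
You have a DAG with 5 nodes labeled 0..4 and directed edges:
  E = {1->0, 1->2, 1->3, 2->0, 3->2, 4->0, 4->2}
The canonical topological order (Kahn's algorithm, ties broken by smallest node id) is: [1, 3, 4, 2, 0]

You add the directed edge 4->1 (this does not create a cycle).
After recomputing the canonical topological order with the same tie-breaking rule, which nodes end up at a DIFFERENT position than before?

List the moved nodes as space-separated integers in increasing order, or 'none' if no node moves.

Old toposort: [1, 3, 4, 2, 0]
Added edge 4->1
Recompute Kahn (smallest-id tiebreak):
  initial in-degrees: [3, 1, 3, 1, 0]
  ready (indeg=0): [4]
  pop 4: indeg[0]->2; indeg[1]->0; indeg[2]->2 | ready=[1] | order so far=[4]
  pop 1: indeg[0]->1; indeg[2]->1; indeg[3]->0 | ready=[3] | order so far=[4, 1]
  pop 3: indeg[2]->0 | ready=[2] | order so far=[4, 1, 3]
  pop 2: indeg[0]->0 | ready=[0] | order so far=[4, 1, 3, 2]
  pop 0: no out-edges | ready=[] | order so far=[4, 1, 3, 2, 0]
New canonical toposort: [4, 1, 3, 2, 0]
Compare positions:
  Node 0: index 4 -> 4 (same)
  Node 1: index 0 -> 1 (moved)
  Node 2: index 3 -> 3 (same)
  Node 3: index 1 -> 2 (moved)
  Node 4: index 2 -> 0 (moved)
Nodes that changed position: 1 3 4

Answer: 1 3 4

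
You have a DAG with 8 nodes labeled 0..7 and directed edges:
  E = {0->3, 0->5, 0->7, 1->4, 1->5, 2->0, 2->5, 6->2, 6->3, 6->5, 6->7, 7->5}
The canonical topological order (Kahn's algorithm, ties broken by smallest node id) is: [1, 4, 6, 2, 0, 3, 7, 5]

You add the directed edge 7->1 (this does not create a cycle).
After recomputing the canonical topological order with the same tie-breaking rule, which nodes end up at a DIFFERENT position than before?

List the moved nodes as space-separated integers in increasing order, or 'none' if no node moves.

Old toposort: [1, 4, 6, 2, 0, 3, 7, 5]
Added edge 7->1
Recompute Kahn (smallest-id tiebreak):
  initial in-degrees: [1, 1, 1, 2, 1, 5, 0, 2]
  ready (indeg=0): [6]
  pop 6: indeg[2]->0; indeg[3]->1; indeg[5]->4; indeg[7]->1 | ready=[2] | order so far=[6]
  pop 2: indeg[0]->0; indeg[5]->3 | ready=[0] | order so far=[6, 2]
  pop 0: indeg[3]->0; indeg[5]->2; indeg[7]->0 | ready=[3, 7] | order so far=[6, 2, 0]
  pop 3: no out-edges | ready=[7] | order so far=[6, 2, 0, 3]
  pop 7: indeg[1]->0; indeg[5]->1 | ready=[1] | order so far=[6, 2, 0, 3, 7]
  pop 1: indeg[4]->0; indeg[5]->0 | ready=[4, 5] | order so far=[6, 2, 0, 3, 7, 1]
  pop 4: no out-edges | ready=[5] | order so far=[6, 2, 0, 3, 7, 1, 4]
  pop 5: no out-edges | ready=[] | order so far=[6, 2, 0, 3, 7, 1, 4, 5]
New canonical toposort: [6, 2, 0, 3, 7, 1, 4, 5]
Compare positions:
  Node 0: index 4 -> 2 (moved)
  Node 1: index 0 -> 5 (moved)
  Node 2: index 3 -> 1 (moved)
  Node 3: index 5 -> 3 (moved)
  Node 4: index 1 -> 6 (moved)
  Node 5: index 7 -> 7 (same)
  Node 6: index 2 -> 0 (moved)
  Node 7: index 6 -> 4 (moved)
Nodes that changed position: 0 1 2 3 4 6 7

Answer: 0 1 2 3 4 6 7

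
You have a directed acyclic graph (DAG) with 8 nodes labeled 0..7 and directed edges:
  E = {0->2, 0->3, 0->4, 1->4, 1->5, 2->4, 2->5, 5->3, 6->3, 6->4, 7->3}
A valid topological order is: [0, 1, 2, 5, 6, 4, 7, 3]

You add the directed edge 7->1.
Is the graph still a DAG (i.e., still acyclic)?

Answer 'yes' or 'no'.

Answer: yes

Derivation:
Given toposort: [0, 1, 2, 5, 6, 4, 7, 3]
Position of 7: index 6; position of 1: index 1
New edge 7->1: backward (u after v in old order)
Backward edge: old toposort is now invalid. Check if this creates a cycle.
Does 1 already reach 7? Reachable from 1: [1, 3, 4, 5]. NO -> still a DAG (reorder needed).
Still a DAG? yes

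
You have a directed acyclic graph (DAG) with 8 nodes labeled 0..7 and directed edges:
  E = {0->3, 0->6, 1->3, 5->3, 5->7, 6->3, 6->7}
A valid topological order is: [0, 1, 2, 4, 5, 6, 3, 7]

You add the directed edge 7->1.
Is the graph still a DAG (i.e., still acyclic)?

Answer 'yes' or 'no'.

Answer: yes

Derivation:
Given toposort: [0, 1, 2, 4, 5, 6, 3, 7]
Position of 7: index 7; position of 1: index 1
New edge 7->1: backward (u after v in old order)
Backward edge: old toposort is now invalid. Check if this creates a cycle.
Does 1 already reach 7? Reachable from 1: [1, 3]. NO -> still a DAG (reorder needed).
Still a DAG? yes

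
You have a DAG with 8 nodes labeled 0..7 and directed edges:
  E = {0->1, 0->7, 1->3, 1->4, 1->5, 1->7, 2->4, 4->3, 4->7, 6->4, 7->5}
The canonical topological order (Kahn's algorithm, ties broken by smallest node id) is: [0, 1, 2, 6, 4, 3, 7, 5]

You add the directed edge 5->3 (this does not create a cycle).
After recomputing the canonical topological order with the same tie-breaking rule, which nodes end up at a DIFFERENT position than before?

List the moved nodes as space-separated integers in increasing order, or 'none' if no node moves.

Answer: 3 5 7

Derivation:
Old toposort: [0, 1, 2, 6, 4, 3, 7, 5]
Added edge 5->3
Recompute Kahn (smallest-id tiebreak):
  initial in-degrees: [0, 1, 0, 3, 3, 2, 0, 3]
  ready (indeg=0): [0, 2, 6]
  pop 0: indeg[1]->0; indeg[7]->2 | ready=[1, 2, 6] | order so far=[0]
  pop 1: indeg[3]->2; indeg[4]->2; indeg[5]->1; indeg[7]->1 | ready=[2, 6] | order so far=[0, 1]
  pop 2: indeg[4]->1 | ready=[6] | order so far=[0, 1, 2]
  pop 6: indeg[4]->0 | ready=[4] | order so far=[0, 1, 2, 6]
  pop 4: indeg[3]->1; indeg[7]->0 | ready=[7] | order so far=[0, 1, 2, 6, 4]
  pop 7: indeg[5]->0 | ready=[5] | order so far=[0, 1, 2, 6, 4, 7]
  pop 5: indeg[3]->0 | ready=[3] | order so far=[0, 1, 2, 6, 4, 7, 5]
  pop 3: no out-edges | ready=[] | order so far=[0, 1, 2, 6, 4, 7, 5, 3]
New canonical toposort: [0, 1, 2, 6, 4, 7, 5, 3]
Compare positions:
  Node 0: index 0 -> 0 (same)
  Node 1: index 1 -> 1 (same)
  Node 2: index 2 -> 2 (same)
  Node 3: index 5 -> 7 (moved)
  Node 4: index 4 -> 4 (same)
  Node 5: index 7 -> 6 (moved)
  Node 6: index 3 -> 3 (same)
  Node 7: index 6 -> 5 (moved)
Nodes that changed position: 3 5 7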